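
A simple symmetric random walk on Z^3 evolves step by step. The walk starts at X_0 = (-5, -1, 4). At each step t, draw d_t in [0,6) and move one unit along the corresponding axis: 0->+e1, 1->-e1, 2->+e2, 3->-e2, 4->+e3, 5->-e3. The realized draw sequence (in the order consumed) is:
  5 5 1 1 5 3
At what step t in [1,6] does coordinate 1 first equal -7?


t=0: X=(-5, -1, 4), d=5 → -e3, X_1=(-5, -1, 3)
t=1: X=(-5, -1, 3), d=5 → -e3, X_2=(-5, -1, 2)
t=2: X=(-5, -1, 2), d=1 → -e1, X_3=(-6, -1, 2)
t=3: X=(-6, -1, 2), d=1 → -e1, X_4=(-7, -1, 2)
t=4: X=(-7, -1, 2), d=5 → -e3, X_5=(-7, -1, 1)
t=5: X=(-7, -1, 1), d=3 → -e2, X_6=(-7, -2, 1)

4


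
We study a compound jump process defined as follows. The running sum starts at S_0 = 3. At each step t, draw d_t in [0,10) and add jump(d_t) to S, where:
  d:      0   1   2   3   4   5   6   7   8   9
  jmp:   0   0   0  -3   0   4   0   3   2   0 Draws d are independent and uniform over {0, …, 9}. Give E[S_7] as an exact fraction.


36/5

Outcome values over d=0..9: [0, 0, 0, -3, 0, 4, 0, 3, 2, 0]
Σy = 6, Σy² = 38, M = 10
μ = 6/10 = 3/5,  σ² = 38/10 − (3/5)² = 86/25
E[S_7] = 3 + 7·(3/5) = 36/5


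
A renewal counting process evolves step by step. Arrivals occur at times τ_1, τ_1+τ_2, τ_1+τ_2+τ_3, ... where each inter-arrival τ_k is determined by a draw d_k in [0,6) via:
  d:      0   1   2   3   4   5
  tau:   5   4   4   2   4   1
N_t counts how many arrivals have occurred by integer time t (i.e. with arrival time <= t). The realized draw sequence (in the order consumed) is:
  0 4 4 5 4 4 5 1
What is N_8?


1

draw d_1=0: τ_1=5, arrival time A_1=5
draw d_2=4: τ_2=4, arrival time A_2=9
draw d_3=4: τ_3=4, arrival time A_3=13
draw d_4=5: τ_4=1, arrival time A_4=14
draw d_5=4: τ_5=4, arrival time A_5=18
draw d_6=4: τ_6=4, arrival time A_6=22
draw d_7=5: τ_7=1, arrival time A_7=23
draw d_8=1: τ_8=4, arrival time A_8=27
N_t over t=0..8: 0:0 1:0 2:0 3:0 4:0 5:1 6:1 7:1 8:1


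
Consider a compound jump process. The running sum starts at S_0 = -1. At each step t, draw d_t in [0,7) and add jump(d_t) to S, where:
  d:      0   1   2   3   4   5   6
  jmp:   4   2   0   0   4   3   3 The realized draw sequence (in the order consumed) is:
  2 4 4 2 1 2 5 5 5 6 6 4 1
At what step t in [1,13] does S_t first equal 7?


3

t=0: S=-1, d=2, jump=0, S_1=-1
t=1: S=-1, d=4, jump=4, S_2=3
t=2: S=3, d=4, jump=4, S_3=7
t=3: S=7, d=2, jump=0, S_4=7
t=4: S=7, d=1, jump=2, S_5=9
t=5: S=9, d=2, jump=0, S_6=9
t=6: S=9, d=5, jump=3, S_7=12
t=7: S=12, d=5, jump=3, S_8=15
t=8: S=15, d=5, jump=3, S_9=18
t=9: S=18, d=6, jump=3, S_10=21
t=10: S=21, d=6, jump=3, S_11=24
t=11: S=24, d=4, jump=4, S_12=28
t=12: S=28, d=1, jump=2, S_13=30


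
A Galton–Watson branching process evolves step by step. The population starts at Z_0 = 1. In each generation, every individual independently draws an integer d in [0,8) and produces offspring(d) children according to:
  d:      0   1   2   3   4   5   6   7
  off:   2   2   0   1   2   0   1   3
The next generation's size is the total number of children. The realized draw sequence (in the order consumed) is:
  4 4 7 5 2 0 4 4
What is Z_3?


gen 0: Z_0=1, draws=[4], offspring=[2], Z_1=2
gen 1: Z_1=2, draws=[4, 7], offspring=[2, 3], Z_2=5
gen 2: Z_2=5, draws=[5, 2, 0, 4, 4], offspring=[0, 0, 2, 2, 2], Z_3=6

6


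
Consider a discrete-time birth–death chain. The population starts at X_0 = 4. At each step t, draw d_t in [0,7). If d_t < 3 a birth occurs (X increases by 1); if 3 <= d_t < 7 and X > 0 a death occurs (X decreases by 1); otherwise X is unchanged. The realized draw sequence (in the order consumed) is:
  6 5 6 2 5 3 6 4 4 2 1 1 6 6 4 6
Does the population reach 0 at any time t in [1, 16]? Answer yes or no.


t=0: X=4, d=6 → death, X_1=3
t=1: X=3, d=5 → death, X_2=2
t=2: X=2, d=6 → death, X_3=1
t=3: X=1, d=2 → birth, X_4=2
t=4: X=2, d=5 → death, X_5=1
t=5: X=1, d=3 → death, X_6=0
t=6: X=0, d=6 → hold, X_7=0
t=7: X=0, d=4 → hold, X_8=0
t=8: X=0, d=4 → hold, X_9=0
t=9: X=0, d=2 → birth, X_10=1
t=10: X=1, d=1 → birth, X_11=2
t=11: X=2, d=1 → birth, X_12=3
t=12: X=3, d=6 → death, X_13=2
t=13: X=2, d=6 → death, X_14=1
t=14: X=1, d=4 → death, X_15=0
t=15: X=0, d=6 → hold, X_16=0

yes


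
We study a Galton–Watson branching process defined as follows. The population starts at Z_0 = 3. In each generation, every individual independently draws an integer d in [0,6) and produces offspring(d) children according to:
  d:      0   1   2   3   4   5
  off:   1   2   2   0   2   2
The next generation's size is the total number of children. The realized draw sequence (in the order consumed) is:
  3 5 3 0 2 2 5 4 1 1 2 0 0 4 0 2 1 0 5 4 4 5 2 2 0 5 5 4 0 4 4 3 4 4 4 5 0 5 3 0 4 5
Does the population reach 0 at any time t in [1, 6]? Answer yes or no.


gen 0: Z_0=3, draws=[3, 5, 3], offspring=[0, 2, 0], Z_1=2
gen 1: Z_1=2, draws=[0, 2], offspring=[1, 2], Z_2=3
gen 2: Z_2=3, draws=[2, 5, 4], offspring=[2, 2, 2], Z_3=6
gen 3: Z_3=6, draws=[1, 1, 2, 0, 0, 4], offspring=[2, 2, 2, 1, 1, 2], Z_4=10
gen 4: Z_4=10, draws=[0, 2, 1, 0, 5, 4, 4, 5, 2, 2], offspring=[1, 2, 2, 1, 2, 2, 2, 2, 2, 2], Z_5=18
gen 5: Z_5=18, draws=[0, 5, 5, 4, 0, 4, 4, 3, 4, 4, 4, 5, 0, 5, 3, 0, 4, 5], offspring=[1, 2, 2, 2, 1, 2, 2, 0, 2, 2, 2, 2, 1, 2, 0, 1, 2, 2], Z_6=28

no


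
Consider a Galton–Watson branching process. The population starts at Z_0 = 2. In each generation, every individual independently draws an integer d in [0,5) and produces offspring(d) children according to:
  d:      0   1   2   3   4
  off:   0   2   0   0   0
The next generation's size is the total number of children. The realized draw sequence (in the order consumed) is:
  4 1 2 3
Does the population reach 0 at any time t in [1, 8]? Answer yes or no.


yes

gen 0: Z_0=2, draws=[4, 1], offspring=[0, 2], Z_1=2
gen 1: Z_1=2, draws=[2, 3], offspring=[0, 0], Z_2=0
gen 2: Z_2=0, draws=[], offspring=[], Z_3=0
gen 3: Z_3=0, draws=[], offspring=[], Z_4=0
gen 4: Z_4=0, draws=[], offspring=[], Z_5=0
gen 5: Z_5=0, draws=[], offspring=[], Z_6=0
gen 6: Z_6=0, draws=[], offspring=[], Z_7=0
gen 7: Z_7=0, draws=[], offspring=[], Z_8=0


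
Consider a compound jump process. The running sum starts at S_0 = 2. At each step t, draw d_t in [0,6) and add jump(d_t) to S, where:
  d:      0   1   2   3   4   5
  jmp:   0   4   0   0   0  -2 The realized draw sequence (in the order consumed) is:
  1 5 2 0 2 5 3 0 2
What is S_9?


t=0: S=2, d=1, jump=4, S_1=6
t=1: S=6, d=5, jump=-2, S_2=4
t=2: S=4, d=2, jump=0, S_3=4
t=3: S=4, d=0, jump=0, S_4=4
t=4: S=4, d=2, jump=0, S_5=4
t=5: S=4, d=5, jump=-2, S_6=2
t=6: S=2, d=3, jump=0, S_7=2
t=7: S=2, d=0, jump=0, S_8=2
t=8: S=2, d=2, jump=0, S_9=2

2


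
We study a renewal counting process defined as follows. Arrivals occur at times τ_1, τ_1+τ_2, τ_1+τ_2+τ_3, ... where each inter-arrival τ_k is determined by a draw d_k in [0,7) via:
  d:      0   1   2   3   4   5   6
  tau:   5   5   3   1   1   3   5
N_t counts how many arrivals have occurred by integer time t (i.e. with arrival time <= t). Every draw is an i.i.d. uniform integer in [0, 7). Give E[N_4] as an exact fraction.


2032/2401

Inter-arrival values over d=0..6: [5, 5, 3, 1, 1, 3, 5]
Each d has probability 1/7, so the pmf of τ is: f(1) = 2/7, f(3) = 2/7, f(5) = 3/7
Renewal equation for m(n) = E[N_n]: condition on τ_1 = k (if k <= n, one arrival plus a fresh copy on the remaining n−k steps): m(n) = F(n) + Σ_{k<=n} f(k)·m(n−k), where F(n) = P(τ <= n) and m(0) = 0
m(1) = F(1) = 2/7
m(2) = F(2) + f(1)·m(1) = 2/7 + 2/7·2/7 = 18/49
m(3) = F(3) + f(1)·m(2) = 4/7 + 2/7·18/49 = 232/343
m(4) = F(4) + f(1)·m(3) + f(3)·m(1) = 4/7 + 2/7·232/343 + 2/7·2/7 = 2032/2401
E[N_4] = m(4) = 2032/2401


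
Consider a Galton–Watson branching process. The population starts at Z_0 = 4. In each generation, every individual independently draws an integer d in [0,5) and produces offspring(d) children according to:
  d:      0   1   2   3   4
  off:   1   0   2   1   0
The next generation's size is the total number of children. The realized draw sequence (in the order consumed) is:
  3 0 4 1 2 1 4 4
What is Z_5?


gen 0: Z_0=4, draws=[3, 0, 4, 1], offspring=[1, 1, 0, 0], Z_1=2
gen 1: Z_1=2, draws=[2, 1], offspring=[2, 0], Z_2=2
gen 2: Z_2=2, draws=[4, 4], offspring=[0, 0], Z_3=0
gen 3: Z_3=0, draws=[], offspring=[], Z_4=0
gen 4: Z_4=0, draws=[], offspring=[], Z_5=0

0


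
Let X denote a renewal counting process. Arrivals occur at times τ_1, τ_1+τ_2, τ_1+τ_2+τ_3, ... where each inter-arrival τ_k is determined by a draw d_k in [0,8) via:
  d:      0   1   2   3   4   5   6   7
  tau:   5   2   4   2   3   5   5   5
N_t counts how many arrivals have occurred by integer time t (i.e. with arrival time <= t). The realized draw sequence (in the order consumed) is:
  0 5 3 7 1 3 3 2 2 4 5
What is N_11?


2

draw d_1=0: τ_1=5, arrival time A_1=5
draw d_2=5: τ_2=5, arrival time A_2=10
draw d_3=3: τ_3=2, arrival time A_3=12
draw d_4=7: τ_4=5, arrival time A_4=17
draw d_5=1: τ_5=2, arrival time A_5=19
draw d_6=3: τ_6=2, arrival time A_6=21
draw d_7=3: τ_7=2, arrival time A_7=23
draw d_8=2: τ_8=4, arrival time A_8=27
draw d_9=2: τ_9=4, arrival time A_9=31
draw d_10=4: τ_10=3, arrival time A_10=34
draw d_11=5: τ_11=5, arrival time A_11=39
N_t over t=0..11: 0:0 1:0 2:0 3:0 4:0 5:1 6:1 7:1 8:1 9:1 10:2 11:2


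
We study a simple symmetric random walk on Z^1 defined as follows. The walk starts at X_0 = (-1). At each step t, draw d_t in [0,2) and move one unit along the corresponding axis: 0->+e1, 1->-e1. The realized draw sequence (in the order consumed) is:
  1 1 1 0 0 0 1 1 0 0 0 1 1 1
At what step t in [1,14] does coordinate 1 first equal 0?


t=0: X=(-1), d=1 → -e1, X_1=(-2)
t=1: X=(-2), d=1 → -e1, X_2=(-3)
t=2: X=(-3), d=1 → -e1, X_3=(-4)
t=3: X=(-4), d=0 → +e1, X_4=(-3)
t=4: X=(-3), d=0 → +e1, X_5=(-2)
t=5: X=(-2), d=0 → +e1, X_6=(-1)
t=6: X=(-1), d=1 → -e1, X_7=(-2)
t=7: X=(-2), d=1 → -e1, X_8=(-3)
t=8: X=(-3), d=0 → +e1, X_9=(-2)
t=9: X=(-2), d=0 → +e1, X_10=(-1)
t=10: X=(-1), d=0 → +e1, X_11=(0)
t=11: X=(0), d=1 → -e1, X_12=(-1)
t=12: X=(-1), d=1 → -e1, X_13=(-2)
t=13: X=(-2), d=1 → -e1, X_14=(-3)

11


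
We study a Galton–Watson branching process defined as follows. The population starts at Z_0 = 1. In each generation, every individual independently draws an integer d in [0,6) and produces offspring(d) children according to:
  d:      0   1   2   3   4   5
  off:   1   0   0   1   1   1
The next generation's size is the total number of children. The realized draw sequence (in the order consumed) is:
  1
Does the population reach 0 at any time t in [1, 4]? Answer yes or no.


gen 0: Z_0=1, draws=[1], offspring=[0], Z_1=0
gen 1: Z_1=0, draws=[], offspring=[], Z_2=0
gen 2: Z_2=0, draws=[], offspring=[], Z_3=0
gen 3: Z_3=0, draws=[], offspring=[], Z_4=0

yes


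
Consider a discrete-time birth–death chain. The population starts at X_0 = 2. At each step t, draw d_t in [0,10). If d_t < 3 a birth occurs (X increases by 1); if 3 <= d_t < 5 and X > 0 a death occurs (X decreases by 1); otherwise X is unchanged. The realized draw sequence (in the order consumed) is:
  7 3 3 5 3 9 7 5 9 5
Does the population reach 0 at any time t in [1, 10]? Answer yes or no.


t=0: X=2, d=7 → hold, X_1=2
t=1: X=2, d=3 → death, X_2=1
t=2: X=1, d=3 → death, X_3=0
t=3: X=0, d=5 → hold, X_4=0
t=4: X=0, d=3 → hold, X_5=0
t=5: X=0, d=9 → hold, X_6=0
t=6: X=0, d=7 → hold, X_7=0
t=7: X=0, d=5 → hold, X_8=0
t=8: X=0, d=9 → hold, X_9=0
t=9: X=0, d=5 → hold, X_10=0

yes


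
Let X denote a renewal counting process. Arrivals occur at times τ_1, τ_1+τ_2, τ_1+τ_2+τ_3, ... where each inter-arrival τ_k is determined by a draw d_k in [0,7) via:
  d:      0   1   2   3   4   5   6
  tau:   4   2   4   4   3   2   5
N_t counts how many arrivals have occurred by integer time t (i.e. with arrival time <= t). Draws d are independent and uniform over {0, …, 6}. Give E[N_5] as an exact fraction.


57/49

Inter-arrival values over d=0..6: [4, 2, 4, 4, 3, 2, 5]
Each d has probability 1/7, so the pmf of τ is: f(2) = 2/7, f(3) = 1/7, f(4) = 3/7, f(5) = 1/7
Renewal equation for m(n) = E[N_n]: condition on τ_1 = k (if k <= n, one arrival plus a fresh copy on the remaining n−k steps): m(n) = F(n) + Σ_{k<=n} f(k)·m(n−k), where F(n) = P(τ <= n) and m(0) = 0
m(1) = F(1) = 0
m(2) = F(2) = 2/7
m(3) = F(3) = 3/7
m(4) = F(4) + f(2)·m(2) = 6/7 + 2/7·2/7 = 46/49
m(5) = F(5) + f(2)·m(3) + f(3)·m(2) = 1 + 2/7·3/7 + 1/7·2/7 = 57/49
E[N_5] = m(5) = 57/49


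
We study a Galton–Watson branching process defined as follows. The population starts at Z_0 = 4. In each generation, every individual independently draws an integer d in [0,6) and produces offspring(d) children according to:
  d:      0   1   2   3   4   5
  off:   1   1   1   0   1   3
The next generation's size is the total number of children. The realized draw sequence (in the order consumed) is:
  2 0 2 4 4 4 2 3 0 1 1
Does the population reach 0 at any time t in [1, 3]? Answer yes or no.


no

gen 0: Z_0=4, draws=[2, 0, 2, 4], offspring=[1, 1, 1, 1], Z_1=4
gen 1: Z_1=4, draws=[4, 4, 2, 3], offspring=[1, 1, 1, 0], Z_2=3
gen 2: Z_2=3, draws=[0, 1, 1], offspring=[1, 1, 1], Z_3=3


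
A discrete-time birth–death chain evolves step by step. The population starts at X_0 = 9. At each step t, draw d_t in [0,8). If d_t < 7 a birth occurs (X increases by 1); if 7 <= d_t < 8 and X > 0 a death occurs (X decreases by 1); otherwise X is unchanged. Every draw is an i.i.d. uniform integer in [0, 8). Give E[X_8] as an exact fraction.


15

X can drop by at most 1 per step and X_0 = 9 > T = 8, so X_t >= 9 − t >= 1 > 0 for every t <= 8: the floor at 0 (the 'and X > 0' condition) never binds. Hence X_8 = X_0 + Σ_{t<8} Y_t with i.i.d. increments Y_t = y(d_t) ∈ {+1, −1, 0}.
Outcome values over d=0..7: [1, 1, 1, 1, 1, 1, 1, -1]
Σy = 6, Σy² = 8, M = 8
μ = 6/8 = 3/4,  σ² = 8/8 − (3/4)² = 7/16
E[X_8] = 9 + 8·(3/4) = 15


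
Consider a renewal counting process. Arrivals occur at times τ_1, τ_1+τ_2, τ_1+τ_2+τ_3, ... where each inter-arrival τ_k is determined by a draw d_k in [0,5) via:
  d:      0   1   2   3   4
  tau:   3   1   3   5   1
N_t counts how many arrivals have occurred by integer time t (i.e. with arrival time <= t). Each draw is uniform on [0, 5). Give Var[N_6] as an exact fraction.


Inter-arrival values over d=0..4: [3, 1, 3, 5, 1]
Each d has probability 1/5, so the pmf of τ is: f(1) = 2/5, f(3) = 2/5, f(5) = 1/5
Let p_n(j) = P(N_n = j), with p_0 = [1]. Condition on τ_1: p_n(0) = P(τ > n), and for j >= 1, p_n(j) = Σ_{k<=n} f(k)·p_{n−k}(j−1)
p_1 = [3/5, 2/5]  (j = 0..1)
p_2 = [3/5, 6/25, 4/25]  (j = 0..2)
p_3 = [1/5, 16/25, 12/125, 8/125]  (j = 0..3)
p_4 = [1/5, 8/25, 52/125, 24/625, 16/625]  (j = 0..4)
p_5 = [0, 13/25, 28/125, 144/625, 48/3125, 32/3125]  (j = 0..5)
p_6 = [0, 1/5, 68/125, 16/125, 368/3125, 96/15625, 64/15625]  (j = 0..6)
E[N_6] = Σ j·p_6(j) = 34349/15625;  E[N_6²] = Σ j²·p_6(j) = 89269/15625
Var[N_6] = 89269/15625 − (34349/15625)² = 214974324/244140625

214974324/244140625


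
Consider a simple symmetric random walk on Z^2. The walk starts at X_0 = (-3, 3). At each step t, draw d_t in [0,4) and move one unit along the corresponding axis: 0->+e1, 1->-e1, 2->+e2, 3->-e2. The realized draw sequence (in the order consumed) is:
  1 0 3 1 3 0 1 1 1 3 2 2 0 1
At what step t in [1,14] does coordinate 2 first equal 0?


t=0: X=(-3, 3), d=1 → -e1, X_1=(-4, 3)
t=1: X=(-4, 3), d=0 → +e1, X_2=(-3, 3)
t=2: X=(-3, 3), d=3 → -e2, X_3=(-3, 2)
t=3: X=(-3, 2), d=1 → -e1, X_4=(-4, 2)
t=4: X=(-4, 2), d=3 → -e2, X_5=(-4, 1)
t=5: X=(-4, 1), d=0 → +e1, X_6=(-3, 1)
t=6: X=(-3, 1), d=1 → -e1, X_7=(-4, 1)
t=7: X=(-4, 1), d=1 → -e1, X_8=(-5, 1)
t=8: X=(-5, 1), d=1 → -e1, X_9=(-6, 1)
t=9: X=(-6, 1), d=3 → -e2, X_10=(-6, 0)
t=10: X=(-6, 0), d=2 → +e2, X_11=(-6, 1)
t=11: X=(-6, 1), d=2 → +e2, X_12=(-6, 2)
t=12: X=(-6, 2), d=0 → +e1, X_13=(-5, 2)
t=13: X=(-5, 2), d=1 → -e1, X_14=(-6, 2)

10


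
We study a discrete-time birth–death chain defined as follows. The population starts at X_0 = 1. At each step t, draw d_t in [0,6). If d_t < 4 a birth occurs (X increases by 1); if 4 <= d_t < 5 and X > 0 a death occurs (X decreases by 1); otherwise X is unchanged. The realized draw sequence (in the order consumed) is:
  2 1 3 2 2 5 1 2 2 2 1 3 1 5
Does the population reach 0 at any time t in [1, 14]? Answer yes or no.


no

t=0: X=1, d=2 → birth, X_1=2
t=1: X=2, d=1 → birth, X_2=3
t=2: X=3, d=3 → birth, X_3=4
t=3: X=4, d=2 → birth, X_4=5
t=4: X=5, d=2 → birth, X_5=6
t=5: X=6, d=5 → hold, X_6=6
t=6: X=6, d=1 → birth, X_7=7
t=7: X=7, d=2 → birth, X_8=8
t=8: X=8, d=2 → birth, X_9=9
t=9: X=9, d=2 → birth, X_10=10
t=10: X=10, d=1 → birth, X_11=11
t=11: X=11, d=3 → birth, X_12=12
t=12: X=12, d=1 → birth, X_13=13
t=13: X=13, d=5 → hold, X_14=13


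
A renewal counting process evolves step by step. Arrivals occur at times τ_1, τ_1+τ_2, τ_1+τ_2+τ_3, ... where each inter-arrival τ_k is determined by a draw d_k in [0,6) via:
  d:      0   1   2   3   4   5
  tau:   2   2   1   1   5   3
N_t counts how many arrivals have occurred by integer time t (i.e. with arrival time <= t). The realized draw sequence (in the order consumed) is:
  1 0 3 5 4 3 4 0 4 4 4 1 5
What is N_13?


5

draw d_1=1: τ_1=2, arrival time A_1=2
draw d_2=0: τ_2=2, arrival time A_2=4
draw d_3=3: τ_3=1, arrival time A_3=5
draw d_4=5: τ_4=3, arrival time A_4=8
draw d_5=4: τ_5=5, arrival time A_5=13
draw d_6=3: τ_6=1, arrival time A_6=14
draw d_7=4: τ_7=5, arrival time A_7=19
draw d_8=0: τ_8=2, arrival time A_8=21
draw d_9=4: τ_9=5, arrival time A_9=26
draw d_10=4: τ_10=5, arrival time A_10=31
draw d_11=4: τ_11=5, arrival time A_11=36
draw d_12=1: τ_12=2, arrival time A_12=38
draw d_13=5: τ_13=3, arrival time A_13=41
N_t over t=0..13: 0:0 1:0 2:1 3:1 4:2 5:3 6:3 7:3 8:4 9:4 10:4 11:4 12:4 13:5


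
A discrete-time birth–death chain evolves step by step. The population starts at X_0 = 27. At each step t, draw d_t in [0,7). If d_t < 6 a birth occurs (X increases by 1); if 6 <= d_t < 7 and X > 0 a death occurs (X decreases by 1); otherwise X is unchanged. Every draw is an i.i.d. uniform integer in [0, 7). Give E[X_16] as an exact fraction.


269/7

X can drop by at most 1 per step and X_0 = 27 > T = 16, so X_t >= 27 − t >= 11 > 0 for every t <= 16: the floor at 0 (the 'and X > 0' condition) never binds. Hence X_16 = X_0 + Σ_{t<16} Y_t with i.i.d. increments Y_t = y(d_t) ∈ {+1, −1, 0}.
Outcome values over d=0..6: [1, 1, 1, 1, 1, 1, -1]
Σy = 5, Σy² = 7, M = 7
μ = 5/7 = 5/7,  σ² = 7/7 − (5/7)² = 24/49
E[X_16] = 27 + 16·(5/7) = 269/7


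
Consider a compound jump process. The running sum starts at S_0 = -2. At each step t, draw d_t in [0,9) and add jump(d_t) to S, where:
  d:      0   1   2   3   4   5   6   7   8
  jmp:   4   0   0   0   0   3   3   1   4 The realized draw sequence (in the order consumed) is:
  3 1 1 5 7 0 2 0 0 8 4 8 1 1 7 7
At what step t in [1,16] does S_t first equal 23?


15

t=0: S=-2, d=3, jump=0, S_1=-2
t=1: S=-2, d=1, jump=0, S_2=-2
t=2: S=-2, d=1, jump=0, S_3=-2
t=3: S=-2, d=5, jump=3, S_4=1
t=4: S=1, d=7, jump=1, S_5=2
t=5: S=2, d=0, jump=4, S_6=6
t=6: S=6, d=2, jump=0, S_7=6
t=7: S=6, d=0, jump=4, S_8=10
t=8: S=10, d=0, jump=4, S_9=14
t=9: S=14, d=8, jump=4, S_10=18
t=10: S=18, d=4, jump=0, S_11=18
t=11: S=18, d=8, jump=4, S_12=22
t=12: S=22, d=1, jump=0, S_13=22
t=13: S=22, d=1, jump=0, S_14=22
t=14: S=22, d=7, jump=1, S_15=23
t=15: S=23, d=7, jump=1, S_16=24


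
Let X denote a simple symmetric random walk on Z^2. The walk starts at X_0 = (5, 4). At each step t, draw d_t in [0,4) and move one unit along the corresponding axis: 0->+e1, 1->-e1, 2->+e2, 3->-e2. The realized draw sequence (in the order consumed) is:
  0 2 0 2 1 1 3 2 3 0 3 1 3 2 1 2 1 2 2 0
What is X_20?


(4, 7)

t=0: X=(5, 4), d=0 → +e1, X_1=(6, 4)
t=1: X=(6, 4), d=2 → +e2, X_2=(6, 5)
t=2: X=(6, 5), d=0 → +e1, X_3=(7, 5)
t=3: X=(7, 5), d=2 → +e2, X_4=(7, 6)
t=4: X=(7, 6), d=1 → -e1, X_5=(6, 6)
t=5: X=(6, 6), d=1 → -e1, X_6=(5, 6)
t=6: X=(5, 6), d=3 → -e2, X_7=(5, 5)
t=7: X=(5, 5), d=2 → +e2, X_8=(5, 6)
t=8: X=(5, 6), d=3 → -e2, X_9=(5, 5)
t=9: X=(5, 5), d=0 → +e1, X_10=(6, 5)
t=10: X=(6, 5), d=3 → -e2, X_11=(6, 4)
t=11: X=(6, 4), d=1 → -e1, X_12=(5, 4)
t=12: X=(5, 4), d=3 → -e2, X_13=(5, 3)
t=13: X=(5, 3), d=2 → +e2, X_14=(5, 4)
t=14: X=(5, 4), d=1 → -e1, X_15=(4, 4)
t=15: X=(4, 4), d=2 → +e2, X_16=(4, 5)
t=16: X=(4, 5), d=1 → -e1, X_17=(3, 5)
t=17: X=(3, 5), d=2 → +e2, X_18=(3, 6)
t=18: X=(3, 6), d=2 → +e2, X_19=(3, 7)
t=19: X=(3, 7), d=0 → +e1, X_20=(4, 7)


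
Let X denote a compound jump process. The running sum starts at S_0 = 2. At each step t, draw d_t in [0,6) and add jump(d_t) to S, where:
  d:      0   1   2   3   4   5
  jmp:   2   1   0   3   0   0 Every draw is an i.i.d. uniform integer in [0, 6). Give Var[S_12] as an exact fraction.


16

Outcome values over d=0..5: [2, 1, 0, 3, 0, 0]
Σy = 6, Σy² = 14, M = 6
μ = 6/6 = 1,  σ² = 14/6 − (1)² = 4/3
Independent increments: Var[S_12] = 12·σ² = 12·(4/3) = 16


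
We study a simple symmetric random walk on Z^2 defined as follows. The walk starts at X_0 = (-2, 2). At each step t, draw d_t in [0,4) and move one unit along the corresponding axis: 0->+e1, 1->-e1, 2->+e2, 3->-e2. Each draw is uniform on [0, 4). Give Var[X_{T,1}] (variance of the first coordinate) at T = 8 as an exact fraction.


4

Outcome values over d=0..3: [1, -1, 0, 0]
Σy = 0, Σy² = 2, M = 4
μ = 0/4 = 0,  σ² = 2/4 − (0)² = 1/2
Independent increments: Var[X_8] = 8·σ² = 8·(1/2) = 4


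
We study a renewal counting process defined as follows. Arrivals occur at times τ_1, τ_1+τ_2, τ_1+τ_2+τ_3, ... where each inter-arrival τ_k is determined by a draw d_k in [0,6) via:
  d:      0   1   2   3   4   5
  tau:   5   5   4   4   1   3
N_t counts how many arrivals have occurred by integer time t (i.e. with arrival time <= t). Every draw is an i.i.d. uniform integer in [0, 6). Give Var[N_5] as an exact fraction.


12638687/60466176

Inter-arrival values over d=0..5: [5, 5, 4, 4, 1, 3]
Each d has probability 1/6, so the pmf of τ is: f(1) = 1/6, f(3) = 1/6, f(4) = 1/3, f(5) = 1/3
Let p_n(j) = P(N_n = j), with p_0 = [1]. Condition on τ_1: p_n(0) = P(τ > n), and for j >= 1, p_n(j) = Σ_{k<=n} f(k)·p_{n−k}(j−1)
p_1 = [5/6, 1/6]  (j = 0..1)
p_2 = [5/6, 5/36, 1/36]  (j = 0..2)
p_3 = [2/3, 11/36, 5/216, 1/216]  (j = 0..3)
p_4 = [1/3, 7/12, 17/216, 5/1296, 1/1296]  (j = 0..4)
p_5 = [0, 29/36, 19/108, 23/1296, 5/7776, 1/7776]  (j = 0..5)
E[N_5] = Σ j·p_5(j) = 9439/7776;  E[N_5²] = Σ j²·p_5(j) = 4361/2592
Var[N_5] = 4361/2592 − (9439/7776)² = 12638687/60466176


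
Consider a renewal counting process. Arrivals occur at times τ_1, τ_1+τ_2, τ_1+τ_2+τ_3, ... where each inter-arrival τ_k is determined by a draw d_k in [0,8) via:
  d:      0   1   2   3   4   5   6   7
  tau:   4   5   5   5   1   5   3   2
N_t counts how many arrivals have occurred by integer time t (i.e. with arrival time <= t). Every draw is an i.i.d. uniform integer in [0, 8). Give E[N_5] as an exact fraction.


Inter-arrival values over d=0..7: [4, 5, 5, 5, 1, 5, 3, 2]
Each d has probability 1/8, so the pmf of τ is: f(1) = 1/8, f(2) = 1/8, f(3) = 1/8, f(4) = 1/8, f(5) = 1/2
Renewal equation for m(n) = E[N_n]: condition on τ_1 = k (if k <= n, one arrival plus a fresh copy on the remaining n−k steps): m(n) = F(n) + Σ_{k<=n} f(k)·m(n−k), where F(n) = P(τ <= n) and m(0) = 0
m(1) = F(1) = 1/8
m(2) = F(2) + f(1)·m(1) = 1/4 + 1/8·1/8 = 17/64
m(3) = F(3) + f(1)·m(2) + f(2)·m(1) = 3/8 + 1/8·17/64 + 1/8·1/8 = 217/512
m(4) = F(4) + f(1)·m(3) + f(2)·m(2) + f(3)·m(1) = 1/2 + 1/8·217/512 + 1/8·17/64 + 1/8·1/8 = 2465/4096
m(5) = F(5) + f(1)·m(4) + f(2)·m(3) + f(3)·m(2) + f(4)·m(1) = 1 + 1/8·2465/4096 + 1/8·217/512 + 1/8·17/64 + 1/8·1/8 = 38569/32768
E[N_5] = m(5) = 38569/32768

38569/32768


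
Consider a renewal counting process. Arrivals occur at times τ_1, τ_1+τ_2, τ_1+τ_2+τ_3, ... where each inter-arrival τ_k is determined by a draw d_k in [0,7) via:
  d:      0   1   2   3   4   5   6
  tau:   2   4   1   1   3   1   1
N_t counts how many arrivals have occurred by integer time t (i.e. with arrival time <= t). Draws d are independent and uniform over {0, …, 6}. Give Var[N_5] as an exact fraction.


322482422/282475249

Inter-arrival values over d=0..6: [2, 4, 1, 1, 3, 1, 1]
Each d has probability 1/7, so the pmf of τ is: f(1) = 4/7, f(2) = 1/7, f(3) = 1/7, f(4) = 1/7
Let p_n(j) = P(N_n = j), with p_0 = [1]. Condition on τ_1: p_n(0) = P(τ > n), and for j >= 1, p_n(j) = Σ_{k<=n} f(k)·p_{n−k}(j−1)
p_1 = [3/7, 4/7]  (j = 0..1)
p_2 = [2/7, 19/49, 16/49]  (j = 0..2)
p_3 = [1/7, 18/49, 104/343, 64/343]  (j = 0..3)
p_4 = [0, 16/49, 17/49, 528/2401, 256/2401]  (j = 0..4)
p_5 = [0, 6/49, 129/343, 692/2401, 2560/16807, 1024/16807]  (j = 0..5)
E[N_5] = Σ j·p_5(j) = 44592/16807;  E[N_5²] = Σ j²·p_5(j) = 137498/16807
Var[N_5] = 137498/16807 − (44592/16807)² = 322482422/282475249


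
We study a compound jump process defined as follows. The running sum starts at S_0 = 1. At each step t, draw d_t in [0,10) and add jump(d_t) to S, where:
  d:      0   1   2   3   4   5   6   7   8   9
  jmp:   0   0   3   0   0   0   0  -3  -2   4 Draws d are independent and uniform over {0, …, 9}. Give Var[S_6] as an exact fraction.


Outcome values over d=0..9: [0, 0, 3, 0, 0, 0, 0, -3, -2, 4]
Σy = 2, Σy² = 38, M = 10
μ = 2/10 = 1/5,  σ² = 38/10 − (1/5)² = 94/25
Independent increments: Var[S_6] = 6·σ² = 6·(94/25) = 564/25

564/25


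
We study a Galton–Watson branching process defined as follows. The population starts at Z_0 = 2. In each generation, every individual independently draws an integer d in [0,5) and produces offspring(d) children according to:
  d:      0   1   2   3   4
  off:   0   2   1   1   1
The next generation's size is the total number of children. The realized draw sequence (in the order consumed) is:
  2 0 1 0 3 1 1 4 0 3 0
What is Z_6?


1

gen 0: Z_0=2, draws=[2, 0], offspring=[1, 0], Z_1=1
gen 1: Z_1=1, draws=[1], offspring=[2], Z_2=2
gen 2: Z_2=2, draws=[0, 3], offspring=[0, 1], Z_3=1
gen 3: Z_3=1, draws=[1], offspring=[2], Z_4=2
gen 4: Z_4=2, draws=[1, 4], offspring=[2, 1], Z_5=3
gen 5: Z_5=3, draws=[0, 3, 0], offspring=[0, 1, 0], Z_6=1


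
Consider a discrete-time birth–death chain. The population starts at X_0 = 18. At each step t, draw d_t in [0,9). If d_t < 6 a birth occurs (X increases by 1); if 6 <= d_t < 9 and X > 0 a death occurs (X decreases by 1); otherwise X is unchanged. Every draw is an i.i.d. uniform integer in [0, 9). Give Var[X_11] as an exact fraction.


X can drop by at most 1 per step and X_0 = 18 > T = 11, so X_t >= 18 − t >= 7 > 0 for every t <= 11: the floor at 0 (the 'and X > 0' condition) never binds. Hence X_11 = X_0 + Σ_{t<11} Y_t with i.i.d. increments Y_t = y(d_t) ∈ {+1, −1, 0}.
Outcome values over d=0..8: [1, 1, 1, 1, 1, 1, -1, -1, -1]
Σy = 3, Σy² = 9, M = 9
μ = 3/9 = 1/3,  σ² = 9/9 − (1/3)² = 8/9
Independent increments: Var[X_11] = 11·σ² = 11·(8/9) = 88/9

88/9


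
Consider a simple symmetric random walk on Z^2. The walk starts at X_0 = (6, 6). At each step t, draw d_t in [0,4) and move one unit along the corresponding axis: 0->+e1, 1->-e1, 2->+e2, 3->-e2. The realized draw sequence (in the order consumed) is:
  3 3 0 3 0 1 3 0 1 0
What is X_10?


(8, 2)

t=0: X=(6, 6), d=3 → -e2, X_1=(6, 5)
t=1: X=(6, 5), d=3 → -e2, X_2=(6, 4)
t=2: X=(6, 4), d=0 → +e1, X_3=(7, 4)
t=3: X=(7, 4), d=3 → -e2, X_4=(7, 3)
t=4: X=(7, 3), d=0 → +e1, X_5=(8, 3)
t=5: X=(8, 3), d=1 → -e1, X_6=(7, 3)
t=6: X=(7, 3), d=3 → -e2, X_7=(7, 2)
t=7: X=(7, 2), d=0 → +e1, X_8=(8, 2)
t=8: X=(8, 2), d=1 → -e1, X_9=(7, 2)
t=9: X=(7, 2), d=0 → +e1, X_10=(8, 2)


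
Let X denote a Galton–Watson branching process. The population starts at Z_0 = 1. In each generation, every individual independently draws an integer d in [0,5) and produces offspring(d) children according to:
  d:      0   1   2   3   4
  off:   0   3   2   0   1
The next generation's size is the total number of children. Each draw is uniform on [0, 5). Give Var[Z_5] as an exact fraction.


Outcome values over d=0..4: [0, 3, 2, 0, 1]
Σy = 6, Σy² = 14, M = 5
μ = 6/5 = 6/5,  σ² = 14/5 − (6/5)² = 34/25
V_0 = 0, E_0 = 1
V_1 = 34/25·E_0 + (6/5)²·V_0 = 34/25;  E_1 = 6/5
V_2 = 34/25·E_1 + (6/5)²·V_1 = 2244/625;  E_2 = 36/25
V_3 = 34/25·E_2 + (6/5)²·V_2 = 111384/15625;  E_3 = 216/125
V_4 = 34/25·E_3 + (6/5)²·V_3 = 4927824/390625;  E_4 = 1296/625
V_5 = 34/25·E_4 + (6/5)²·V_4 = 204941664/9765625;  E_5 = 7776/3125

204941664/9765625


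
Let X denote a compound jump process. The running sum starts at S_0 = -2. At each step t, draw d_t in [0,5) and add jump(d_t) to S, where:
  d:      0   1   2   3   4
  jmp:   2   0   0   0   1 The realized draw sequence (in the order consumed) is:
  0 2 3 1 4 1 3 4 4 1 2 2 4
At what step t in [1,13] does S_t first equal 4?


t=0: S=-2, d=0, jump=2, S_1=0
t=1: S=0, d=2, jump=0, S_2=0
t=2: S=0, d=3, jump=0, S_3=0
t=3: S=0, d=1, jump=0, S_4=0
t=4: S=0, d=4, jump=1, S_5=1
t=5: S=1, d=1, jump=0, S_6=1
t=6: S=1, d=3, jump=0, S_7=1
t=7: S=1, d=4, jump=1, S_8=2
t=8: S=2, d=4, jump=1, S_9=3
t=9: S=3, d=1, jump=0, S_10=3
t=10: S=3, d=2, jump=0, S_11=3
t=11: S=3, d=2, jump=0, S_12=3
t=12: S=3, d=4, jump=1, S_13=4

13


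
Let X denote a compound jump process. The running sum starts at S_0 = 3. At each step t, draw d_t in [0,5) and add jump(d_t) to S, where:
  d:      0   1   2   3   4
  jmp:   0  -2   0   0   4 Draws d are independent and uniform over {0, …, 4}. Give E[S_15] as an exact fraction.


9

Outcome values over d=0..4: [0, -2, 0, 0, 4]
Σy = 2, Σy² = 20, M = 5
μ = 2/5 = 2/5,  σ² = 20/5 − (2/5)² = 96/25
E[S_15] = 3 + 15·(2/5) = 9


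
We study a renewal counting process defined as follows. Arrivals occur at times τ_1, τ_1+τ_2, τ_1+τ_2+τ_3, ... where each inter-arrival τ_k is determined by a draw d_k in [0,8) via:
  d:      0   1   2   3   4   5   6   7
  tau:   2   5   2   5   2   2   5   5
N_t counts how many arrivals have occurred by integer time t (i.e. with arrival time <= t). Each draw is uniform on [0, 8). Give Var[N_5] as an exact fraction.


3/16

Inter-arrival values over d=0..7: [2, 5, 2, 5, 2, 2, 5, 5]
Each d has probability 1/8, so the pmf of τ is: f(2) = 1/2, f(5) = 1/2
Let p_n(j) = P(N_n = j), with p_0 = [1]. Condition on τ_1: p_n(0) = P(τ > n), and for j >= 1, p_n(j) = Σ_{k<=n} f(k)·p_{n−k}(j−1)
p_1 = [1]  (j = 0)
p_2 = [1/2, 1/2]  (j = 0..1)
p_3 = [1/2, 1/2]  (j = 0..1)
p_4 = [1/2, 1/4, 1/4]  (j = 0..2)
p_5 = [0, 3/4, 1/4]  (j = 0..2)
E[N_5] = Σ j·p_5(j) = 5/4;  E[N_5²] = Σ j²·p_5(j) = 7/4
Var[N_5] = 7/4 − (5/4)² = 3/16


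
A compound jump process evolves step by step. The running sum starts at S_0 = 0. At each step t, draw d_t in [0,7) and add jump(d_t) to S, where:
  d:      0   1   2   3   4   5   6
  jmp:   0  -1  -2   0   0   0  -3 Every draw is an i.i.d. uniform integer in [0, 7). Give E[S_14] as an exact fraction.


Outcome values over d=0..6: [0, -1, -2, 0, 0, 0, -3]
Σy = -6, Σy² = 14, M = 7
μ = -6/7 = -6/7,  σ² = 14/7 − (-6/7)² = 62/49
E[S_14] = 0 + 14·(-6/7) = -12

-12


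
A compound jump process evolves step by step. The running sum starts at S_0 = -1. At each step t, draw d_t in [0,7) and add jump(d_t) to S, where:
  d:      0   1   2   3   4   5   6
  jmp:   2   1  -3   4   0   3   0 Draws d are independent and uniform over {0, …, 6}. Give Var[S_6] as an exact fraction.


192/7

Outcome values over d=0..6: [2, 1, -3, 4, 0, 3, 0]
Σy = 7, Σy² = 39, M = 7
μ = 7/7 = 1,  σ² = 39/7 − (1)² = 32/7
Independent increments: Var[S_6] = 6·σ² = 6·(32/7) = 192/7


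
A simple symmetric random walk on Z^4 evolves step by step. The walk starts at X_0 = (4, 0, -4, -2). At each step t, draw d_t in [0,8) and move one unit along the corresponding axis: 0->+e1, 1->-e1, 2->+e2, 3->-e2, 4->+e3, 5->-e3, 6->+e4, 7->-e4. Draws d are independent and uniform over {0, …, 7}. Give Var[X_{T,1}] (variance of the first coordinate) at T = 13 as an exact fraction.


13/4

Outcome values over d=0..7: [1, -1, 0, 0, 0, 0, 0, 0]
Σy = 0, Σy² = 2, M = 8
μ = 0/8 = 0,  σ² = 2/8 − (0)² = 1/4
Independent increments: Var[X_13] = 13·σ² = 13·(1/4) = 13/4


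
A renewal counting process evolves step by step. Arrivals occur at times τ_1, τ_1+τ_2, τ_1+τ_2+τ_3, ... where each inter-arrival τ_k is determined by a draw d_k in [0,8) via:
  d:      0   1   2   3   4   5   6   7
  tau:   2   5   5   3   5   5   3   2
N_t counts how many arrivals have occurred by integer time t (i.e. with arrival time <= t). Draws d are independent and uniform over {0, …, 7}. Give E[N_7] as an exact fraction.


Inter-arrival values over d=0..7: [2, 5, 5, 3, 5, 5, 3, 2]
Each d has probability 1/8, so the pmf of τ is: f(2) = 1/4, f(3) = 1/4, f(5) = 1/2
Renewal equation for m(n) = E[N_n]: condition on τ_1 = k (if k <= n, one arrival plus a fresh copy on the remaining n−k steps): m(n) = F(n) + Σ_{k<=n} f(k)·m(n−k), where F(n) = P(τ <= n) and m(0) = 0
m(1) = F(1) = 0
m(2) = F(2) = 1/4
m(3) = F(3) = 1/2
m(4) = F(4) + f(2)·m(2) = 1/2 + 1/4·1/4 = 9/16
m(5) = F(5) + f(2)·m(3) + f(3)·m(2) = 1 + 1/4·1/2 + 1/4·1/4 = 19/16
m(6) = F(6) + f(2)·m(4) + f(3)·m(3) = 1 + 1/4·9/16 + 1/4·1/2 = 81/64
m(7) = F(7) + f(2)·m(5) + f(3)·m(4) + f(5)·m(2) = 1 + 1/4·19/16 + 1/4·9/16 + 1/2·1/4 = 25/16
E[N_7] = m(7) = 25/16

25/16


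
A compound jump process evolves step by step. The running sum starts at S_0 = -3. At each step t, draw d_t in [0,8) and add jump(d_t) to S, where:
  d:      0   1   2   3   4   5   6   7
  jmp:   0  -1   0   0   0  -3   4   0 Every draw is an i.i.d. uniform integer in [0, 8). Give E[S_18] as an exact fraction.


Outcome values over d=0..7: [0, -1, 0, 0, 0, -3, 4, 0]
Σy = 0, Σy² = 26, M = 8
μ = 0/8 = 0,  σ² = 26/8 − (0)² = 13/4
E[S_18] = -3 + 18·(0) = -3

-3


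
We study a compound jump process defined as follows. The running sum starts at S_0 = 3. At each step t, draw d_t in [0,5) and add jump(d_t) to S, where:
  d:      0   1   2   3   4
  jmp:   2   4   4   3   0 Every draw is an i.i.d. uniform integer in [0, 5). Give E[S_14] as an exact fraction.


Outcome values over d=0..4: [2, 4, 4, 3, 0]
Σy = 13, Σy² = 45, M = 5
μ = 13/5 = 13/5,  σ² = 45/5 − (13/5)² = 56/25
E[S_14] = 3 + 14·(13/5) = 197/5

197/5


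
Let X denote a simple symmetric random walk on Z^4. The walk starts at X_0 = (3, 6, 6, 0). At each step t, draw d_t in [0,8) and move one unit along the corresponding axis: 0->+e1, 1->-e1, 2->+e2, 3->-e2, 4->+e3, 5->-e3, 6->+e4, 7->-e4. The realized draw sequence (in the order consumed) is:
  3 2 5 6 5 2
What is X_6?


t=0: X=(3, 6, 6, 0), d=3 → -e2, X_1=(3, 5, 6, 0)
t=1: X=(3, 5, 6, 0), d=2 → +e2, X_2=(3, 6, 6, 0)
t=2: X=(3, 6, 6, 0), d=5 → -e3, X_3=(3, 6, 5, 0)
t=3: X=(3, 6, 5, 0), d=6 → +e4, X_4=(3, 6, 5, 1)
t=4: X=(3, 6, 5, 1), d=5 → -e3, X_5=(3, 6, 4, 1)
t=5: X=(3, 6, 4, 1), d=2 → +e2, X_6=(3, 7, 4, 1)

(3, 7, 4, 1)


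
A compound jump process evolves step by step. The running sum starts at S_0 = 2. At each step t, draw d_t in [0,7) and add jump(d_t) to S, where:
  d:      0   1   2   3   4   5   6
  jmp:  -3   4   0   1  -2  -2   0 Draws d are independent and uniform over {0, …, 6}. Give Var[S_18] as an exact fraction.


4212/49

Outcome values over d=0..6: [-3, 4, 0, 1, -2, -2, 0]
Σy = -2, Σy² = 34, M = 7
μ = -2/7 = -2/7,  σ² = 34/7 − (-2/7)² = 234/49
Independent increments: Var[S_18] = 18·σ² = 18·(234/49) = 4212/49


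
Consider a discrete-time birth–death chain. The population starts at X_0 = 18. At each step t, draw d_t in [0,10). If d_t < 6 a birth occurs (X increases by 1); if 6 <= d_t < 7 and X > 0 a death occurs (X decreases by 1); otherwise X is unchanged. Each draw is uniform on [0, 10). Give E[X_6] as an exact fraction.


X can drop by at most 1 per step and X_0 = 18 > T = 6, so X_t >= 18 − t >= 12 > 0 for every t <= 6: the floor at 0 (the 'and X > 0' condition) never binds. Hence X_6 = X_0 + Σ_{t<6} Y_t with i.i.d. increments Y_t = y(d_t) ∈ {+1, −1, 0}.
Outcome values over d=0..9: [1, 1, 1, 1, 1, 1, -1, 0, 0, 0]
Σy = 5, Σy² = 7, M = 10
μ = 5/10 = 1/2,  σ² = 7/10 − (1/2)² = 9/20
E[X_6] = 18 + 6·(1/2) = 21

21


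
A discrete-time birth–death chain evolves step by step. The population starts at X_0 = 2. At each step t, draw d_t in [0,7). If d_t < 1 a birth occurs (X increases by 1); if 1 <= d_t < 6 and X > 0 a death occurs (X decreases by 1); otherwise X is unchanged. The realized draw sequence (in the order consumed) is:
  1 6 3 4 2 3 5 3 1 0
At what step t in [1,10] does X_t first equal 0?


3

t=0: X=2, d=1 → death, X_1=1
t=1: X=1, d=6 → hold, X_2=1
t=2: X=1, d=3 → death, X_3=0
t=3: X=0, d=4 → hold, X_4=0
t=4: X=0, d=2 → hold, X_5=0
t=5: X=0, d=3 → hold, X_6=0
t=6: X=0, d=5 → hold, X_7=0
t=7: X=0, d=3 → hold, X_8=0
t=8: X=0, d=1 → hold, X_9=0
t=9: X=0, d=0 → birth, X_10=1


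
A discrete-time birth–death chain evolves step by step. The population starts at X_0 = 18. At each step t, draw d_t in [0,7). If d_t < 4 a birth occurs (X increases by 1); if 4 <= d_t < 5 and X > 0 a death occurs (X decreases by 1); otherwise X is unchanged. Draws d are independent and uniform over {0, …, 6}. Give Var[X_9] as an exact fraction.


234/49

X can drop by at most 1 per step and X_0 = 18 > T = 9, so X_t >= 18 − t >= 9 > 0 for every t <= 9: the floor at 0 (the 'and X > 0' condition) never binds. Hence X_9 = X_0 + Σ_{t<9} Y_t with i.i.d. increments Y_t = y(d_t) ∈ {+1, −1, 0}.
Outcome values over d=0..6: [1, 1, 1, 1, -1, 0, 0]
Σy = 3, Σy² = 5, M = 7
μ = 3/7 = 3/7,  σ² = 5/7 − (3/7)² = 26/49
Independent increments: Var[X_9] = 9·σ² = 9·(26/49) = 234/49


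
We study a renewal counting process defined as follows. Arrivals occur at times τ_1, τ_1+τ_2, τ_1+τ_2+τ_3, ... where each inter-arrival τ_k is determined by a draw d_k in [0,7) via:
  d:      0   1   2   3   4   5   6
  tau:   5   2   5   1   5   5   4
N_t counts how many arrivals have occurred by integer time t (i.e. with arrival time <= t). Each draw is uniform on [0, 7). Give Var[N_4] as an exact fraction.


Inter-arrival values over d=0..6: [5, 2, 5, 1, 5, 5, 4]
Each d has probability 1/7, so the pmf of τ is: f(1) = 1/7, f(2) = 1/7, f(4) = 1/7, f(5) = 4/7
Let p_n(j) = P(N_n = j), with p_0 = [1]. Condition on τ_1: p_n(0) = P(τ > n), and for j >= 1, p_n(j) = Σ_{k<=n} f(k)·p_{n−k}(j−1)
p_1 = [6/7, 1/7]  (j = 0..1)
p_2 = [5/7, 13/49, 1/49]  (j = 0..2)
p_3 = [5/7, 11/49, 20/343, 1/343]  (j = 0..3)
p_4 = [4/7, 17/49, 24/343, 27/2401, 1/2401]  (j = 0..4)
E[N_4] = Σ j·p_4(j) = 1254/2401;  E[N_4²] = Σ j²·p_4(j) = 36/49
Var[N_4] = 36/49 − (1254/2401)² = 2662848/5764801

2662848/5764801


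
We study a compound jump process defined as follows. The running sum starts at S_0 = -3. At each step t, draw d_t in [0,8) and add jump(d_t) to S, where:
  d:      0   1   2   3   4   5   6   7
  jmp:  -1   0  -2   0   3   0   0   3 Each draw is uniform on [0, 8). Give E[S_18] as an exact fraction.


Outcome values over d=0..7: [-1, 0, -2, 0, 3, 0, 0, 3]
Σy = 3, Σy² = 23, M = 8
μ = 3/8 = 3/8,  σ² = 23/8 − (3/8)² = 175/64
E[S_18] = -3 + 18·(3/8) = 15/4

15/4


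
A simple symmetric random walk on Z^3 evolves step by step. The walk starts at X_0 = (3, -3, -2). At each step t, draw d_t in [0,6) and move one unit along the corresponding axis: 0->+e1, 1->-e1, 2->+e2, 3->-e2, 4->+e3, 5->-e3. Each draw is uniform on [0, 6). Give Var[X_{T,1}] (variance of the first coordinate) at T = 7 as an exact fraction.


7/3

Outcome values over d=0..5: [1, -1, 0, 0, 0, 0]
Σy = 0, Σy² = 2, M = 6
μ = 0/6 = 0,  σ² = 2/6 − (0)² = 1/3
Independent increments: Var[X_7] = 7·σ² = 7·(1/3) = 7/3


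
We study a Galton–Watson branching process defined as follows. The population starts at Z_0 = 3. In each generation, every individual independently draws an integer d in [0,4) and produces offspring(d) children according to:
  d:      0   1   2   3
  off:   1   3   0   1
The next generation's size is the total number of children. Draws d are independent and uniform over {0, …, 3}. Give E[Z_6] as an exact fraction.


46875/4096

Outcome values over d=0..3: [1, 3, 0, 1]
Σy = 5, Σy² = 11, M = 4
μ = 5/4 = 5/4,  σ² = 11/4 − (5/4)² = 19/16
E[Z_0] = 3
E[Z_1] = 5/4·E[Z_0] = 15/4
E[Z_2] = 5/4·E[Z_1] = 75/16
E[Z_3] = 5/4·E[Z_2] = 375/64
E[Z_4] = 5/4·E[Z_3] = 1875/256
E[Z_5] = 5/4·E[Z_4] = 9375/1024
E[Z_6] = 5/4·E[Z_5] = 46875/4096
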